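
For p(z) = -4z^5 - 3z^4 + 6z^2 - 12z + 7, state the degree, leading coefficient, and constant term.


Highest power of z is 5, with coefficient -4. Constant term is 7.
Degree = 5, leading coefficient = -4, constant term = 7


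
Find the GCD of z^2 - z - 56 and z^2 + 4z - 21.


Factor each:
  z^2 - z - 56 = (z + 7)(z - 8)
  z^2 + 4z - 21 = (z + 7)(z - 3)
Common monic factor: z + 7


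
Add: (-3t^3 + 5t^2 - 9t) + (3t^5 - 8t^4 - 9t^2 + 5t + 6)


Align terms by degree and add:
  -3t^3 + 5t^2 - 9t
+ 3t^5 - 8t^4 - 9t^2 + 5t + 6
= 3t^5 - 8t^4 - 3t^3 - 4t^2 - 4t + 6


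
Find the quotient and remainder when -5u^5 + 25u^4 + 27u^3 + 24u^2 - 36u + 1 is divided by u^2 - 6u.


(-5u^5 + 25u^4 + 27u^3 + 24u^2 - 36u + 1) / (u^2 - 6u)
Step 1: -5u^3 * (u^2 - 6u) = -5u^5 + 30u^4; subtract.
Step 2: -5u^2 * (u^2 - 6u) = -5u^4 + 30u^3; subtract.
Step 3: -3u * (u^2 - 6u) = -3u^3 + 18u^2; subtract.
Step 4: 6 * (u^2 - 6u) = 6u^2 - 36u; subtract.
Quotient: -5u^3 - 5u^2 - 3u + 6, Remainder: 1


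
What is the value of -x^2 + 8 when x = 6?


Using direct substitution:
  -1 * (6)^2 = -36
  0 * (6)^1 = 0
  constant: 8
Sum = -36 + 0 + 8 = -28


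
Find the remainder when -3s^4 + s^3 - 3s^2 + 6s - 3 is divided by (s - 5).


By the Remainder Theorem, the remainder equals p(5):
  -3*(5)^4 = -1875
  1*(5)^3 = 125
  -3*(5)^2 = -75
  6*(5)^1 = 30
  constant: -3
Sum: -1875 + 125 - 75 + 30 - 3 = -1798


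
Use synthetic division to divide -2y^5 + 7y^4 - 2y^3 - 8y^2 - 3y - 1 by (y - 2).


Synthetic division with c = 2. Coefficients: -2, 7, -2, -8, -3, -1
Bring down -2.
  -2 * 2 = -4; -4 + 7 = 3
  3 * 2 = 6; 6 - 2 = 4
  4 * 2 = 8; 8 - 8 = 0
  0 * 2 = 0; 0 - 3 = -3
  -3 * 2 = -6; -6 - 1 = -7
Quotient: -2y^4 + 3y^3 + 4y^2 - 3, Remainder: -7


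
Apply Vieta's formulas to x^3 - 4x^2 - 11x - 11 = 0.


Monic cubic x^3+bx^2+cx+d=0: sum=-b, pairwise sum=c, product=-d.
b=-4, c=-11, d=-11
r1+r2+r3 = 4
r1r2+r1r3+r2r3 = -11
r1r2r3 = 11


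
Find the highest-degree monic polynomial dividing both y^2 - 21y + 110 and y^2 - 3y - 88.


Factor each:
  y^2 - 21y + 110 = (y - 11)(y - 10)
  y^2 - 3y - 88 = (y - 11)(y + 8)
Common monic factor: y - 11


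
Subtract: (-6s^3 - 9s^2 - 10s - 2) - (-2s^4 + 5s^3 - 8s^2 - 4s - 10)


Distribute the minus sign:
  (-6s^3 - 9s^2 - 10s - 2)
- (-2s^4 + 5s^3 - 8s^2 - 4s - 10)
Negate second polynomial: 2s^4 - 5s^3 + 8s^2 + 4s + 10
Add: 2s^4 - 11s^3 - s^2 - 6s + 8


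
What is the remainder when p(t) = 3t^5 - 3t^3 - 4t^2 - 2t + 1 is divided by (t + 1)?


By the Remainder Theorem, the remainder equals p(-1):
  3*(-1)^5 = -3
  0*(-1)^4 = 0
  -3*(-1)^3 = 3
  -4*(-1)^2 = -4
  -2*(-1)^1 = 2
  constant: 1
Sum: -3 + 0 + 3 - 4 + 2 + 1 = -1


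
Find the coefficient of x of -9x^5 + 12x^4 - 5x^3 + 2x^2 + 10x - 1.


Read off the coefficient of x: 10


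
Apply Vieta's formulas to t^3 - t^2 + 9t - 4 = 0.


Monic cubic t^3+bt^2+ct+d=0: sum=-b, pairwise sum=c, product=-d.
b=-1, c=9, d=-4
r1+r2+r3 = 1
r1r2+r1r3+r2r3 = 9
r1r2r3 = 4


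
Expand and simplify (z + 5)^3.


Expand (z + 5)^3 by repeated multiplication:
  (z + 5)^2 = z^2 + 10z + 25
= z^3 + 15z^2 + 75z + 125


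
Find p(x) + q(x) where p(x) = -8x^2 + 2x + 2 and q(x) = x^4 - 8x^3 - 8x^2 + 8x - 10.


Align terms by degree and add:
  -8x^2 + 2x + 2
+ x^4 - 8x^3 - 8x^2 + 8x - 10
= x^4 - 8x^3 - 16x^2 + 10x - 8


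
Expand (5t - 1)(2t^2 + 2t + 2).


Distribute each term of the first polynomial:
  (5t)(2t^2 + 2t + 2) = 10t^3 + 10t^2 + 10t
  (-1)(2t^2 + 2t + 2) = -2t^2 - 2t - 2
Sum: 10t^3 + 8t^2 + 8t - 2


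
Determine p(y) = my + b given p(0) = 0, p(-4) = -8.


p(y) = my + b. Using p(0)=0, p(-4)=-8:
m = (0 + 8)/(0 + 4) = 8/4 = 2
b = 0 - m*(0) = 0 = 0
p(y) = 2y


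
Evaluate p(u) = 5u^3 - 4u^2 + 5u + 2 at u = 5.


Using direct substitution:
  5 * (5)^3 = 625
  -4 * (5)^2 = -100
  5 * (5)^1 = 25
  constant: 2
Sum = 625 - 100 + 25 + 2 = 552


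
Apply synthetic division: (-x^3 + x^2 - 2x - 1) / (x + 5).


Synthetic division with c = -5. Coefficients: -1, 1, -2, -1
Bring down -1.
  -1 * -5 = 5; 5 + 1 = 6
  6 * -5 = -30; -30 - 2 = -32
  -32 * -5 = 160; 160 - 1 = 159
Quotient: -x^2 + 6x - 32, Remainder: 159


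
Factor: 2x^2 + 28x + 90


Roots satisfy r1 + r2 = -b/a = -14 and r1*r2 = c/a = 45.
So r1 = -5, r2 = -9.
2x^2 + 28x + 90 = 2(x - r1)(x - r2) = 2(x + 5)(x + 9)


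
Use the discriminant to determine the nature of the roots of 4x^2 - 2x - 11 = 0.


D = b^2 - 4ac = (-2)^2 - 4(4)(-11) = 4 + 176 = 180
Since D > 0: two distinct irrational roots


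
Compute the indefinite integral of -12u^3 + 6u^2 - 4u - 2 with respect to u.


Reverse power rule on each term:
  ∫ -12u^3 du = -3u^4
  ∫ 6u^2 du = 2u^3
  ∫ -4u du = -2u^2
  ∫ -2 du = -2u
F(u) = -3u^4 + 2u^3 - 2u^2 - 2u + C


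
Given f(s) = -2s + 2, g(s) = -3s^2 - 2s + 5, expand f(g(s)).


Substitute g(s) into f:
f(g(s)) = -2*(-3s^2 - 2s + 5) + 2
Expand and combine: 6s^2 + 4s - 8


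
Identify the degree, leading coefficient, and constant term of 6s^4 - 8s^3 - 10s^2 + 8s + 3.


Highest power of s is 4, with coefficient 6. Constant term is 3.
Degree = 4, leading coefficient = 6, constant term = 3


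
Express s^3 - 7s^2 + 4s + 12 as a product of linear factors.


Try integer roots (divisors of 12). s=6: p(6)=0.
Divide out (s - 6): quotient is s^2 - s - 2.
Factor the quadratic: (s - 2)(s + 1)
Result: (s - 6)(s - 2)(s + 1)


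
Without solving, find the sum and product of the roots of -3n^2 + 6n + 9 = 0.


For an^2+bn+c=0: sum = -b/a, product = c/a.
a=-3, b=6, c=9
Sum = -(6)/-3 = 2
Product = (9)/-3 = -3


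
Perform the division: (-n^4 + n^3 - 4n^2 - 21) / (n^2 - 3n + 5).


(-n^4 + n^3 - 4n^2 - 21) / (n^2 - 3n + 5)
Step 1: -n^2 * (n^2 - 3n + 5) = -n^4 + 3n^3 - 5n^2; subtract.
Step 2: -2n * (n^2 - 3n + 5) = -2n^3 + 6n^2 - 10n; subtract.
Step 3: -5 * (n^2 - 3n + 5) = -5n^2 + 15n - 25; subtract.
Quotient: -n^2 - 2n - 5, Remainder: -5n + 4


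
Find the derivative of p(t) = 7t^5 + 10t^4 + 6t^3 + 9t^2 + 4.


Apply the power rule term by term:
  d/dt(7t^5) = 35t^4
  d/dt(10t^4) = 40t^3
  d/dt(6t^3) = 18t^2
  d/dt(9t^2) = 18t
  d/dt(4) = 0
p'(t) = 35t^4 + 40t^3 + 18t^2 + 18t


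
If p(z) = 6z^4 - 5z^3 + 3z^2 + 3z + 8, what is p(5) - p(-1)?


p(5) = 3223
p(-1) = 19
p(5) - p(-1) = 3223 - 19 = 3204


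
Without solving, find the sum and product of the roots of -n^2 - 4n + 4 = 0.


For an^2+bn+c=0: sum = -b/a, product = c/a.
a=-1, b=-4, c=4
Sum = -(-4)/-1 = -4
Product = (4)/-1 = -4


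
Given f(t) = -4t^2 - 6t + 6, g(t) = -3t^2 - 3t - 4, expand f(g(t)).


Substitute g(t) into f:
f(g(t)) = -4*(-3t^2 - 3t - 4)^2 + (-6)*(-3t^2 - 3t - 4) + 6
(-3t^2 - 3t - 4)^2 = 9t^4 + 18t^3 + 33t^2 + 24t + 16
Expand and combine: -36t^4 - 72t^3 - 114t^2 - 78t - 34


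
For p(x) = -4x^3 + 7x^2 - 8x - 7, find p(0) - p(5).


p(0) = -7
p(5) = -372
p(0) - p(5) = -7 + 372 = 365


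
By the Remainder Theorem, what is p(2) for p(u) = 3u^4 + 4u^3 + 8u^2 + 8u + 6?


By the Remainder Theorem, the remainder equals p(2):
  3*(2)^4 = 48
  4*(2)^3 = 32
  8*(2)^2 = 32
  8*(2)^1 = 16
  constant: 6
Sum: 48 + 32 + 32 + 16 + 6 = 134


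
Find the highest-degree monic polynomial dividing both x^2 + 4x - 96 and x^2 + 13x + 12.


Factor each:
  x^2 + 4x - 96 = (x + 12)(x - 8)
  x^2 + 13x + 12 = (x + 12)(x + 1)
Common monic factor: x + 12


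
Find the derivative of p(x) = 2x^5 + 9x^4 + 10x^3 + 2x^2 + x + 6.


Apply the power rule term by term:
  d/dx(2x^5) = 10x^4
  d/dx(9x^4) = 36x^3
  d/dx(10x^3) = 30x^2
  d/dx(2x^2) = 4x
  d/dx(x) = 1
  d/dx(6) = 0
p'(x) = 10x^4 + 36x^3 + 30x^2 + 4x + 1


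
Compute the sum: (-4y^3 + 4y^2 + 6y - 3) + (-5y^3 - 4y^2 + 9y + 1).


Align terms by degree and add:
  -4y^3 + 4y^2 + 6y - 3
  -5y^3 - 4y^2 + 9y + 1
= -9y^3 + 15y - 2


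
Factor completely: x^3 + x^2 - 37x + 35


Try integer roots (divisors of 35). x=-7: p(-7)=0.
Divide out (x + 7): quotient is x^2 - 6x + 5.
Factor the quadratic: (x - 5)(x - 1)
Result: (x + 7)(x - 5)(x - 1)


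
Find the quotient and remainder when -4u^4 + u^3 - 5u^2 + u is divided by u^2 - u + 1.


(-4u^4 + u^3 - 5u^2 + u) / (u^2 - u + 1)
Step 1: -4u^2 * (u^2 - u + 1) = -4u^4 + 4u^3 - 4u^2; subtract.
Step 2: -3u * (u^2 - u + 1) = -3u^3 + 3u^2 - 3u; subtract.
Step 3: -4 * (u^2 - u + 1) = -4u^2 + 4u - 4; subtract.
Quotient: -4u^2 - 3u - 4, Remainder: 4


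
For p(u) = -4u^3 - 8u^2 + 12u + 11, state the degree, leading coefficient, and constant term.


Highest power of u is 3, with coefficient -4. Constant term is 11.
Degree = 3, leading coefficient = -4, constant term = 11


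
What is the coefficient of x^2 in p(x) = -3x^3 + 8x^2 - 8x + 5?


Read off the coefficient of x^2: 8


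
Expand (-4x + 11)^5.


Expand (-4x + 11)^5 by repeated multiplication:
  (-4x + 11)^2 = 16x^2 - 88x + 121
  (-4x + 11)^3 = -64x^3 + 528x^2 - 1452x + 1331
  (-4x + 11)^4 = 256x^4 - 2816x^3 + 11616x^2 - 21296x + 14641
= -1024x^5 + 14080x^4 - 77440x^3 + 212960x^2 - 292820x + 161051


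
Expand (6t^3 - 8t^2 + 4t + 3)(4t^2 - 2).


Distribute each term of the first polynomial:
  (6t^3)(4t^2 - 2) = 24t^5 - 12t^3
  (-8t^2)(4t^2 - 2) = -32t^4 + 16t^2
  (4t)(4t^2 - 2) = 16t^3 - 8t
  (3)(4t^2 - 2) = 12t^2 - 6
Sum: 24t^5 - 32t^4 + 4t^3 + 28t^2 - 8t - 6


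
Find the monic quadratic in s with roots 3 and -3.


p(s) = (s - 3)(s + 3)
Expand: s^2 - 9


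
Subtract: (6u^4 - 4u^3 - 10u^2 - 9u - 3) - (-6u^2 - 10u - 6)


Distribute the minus sign:
  (6u^4 - 4u^3 - 10u^2 - 9u - 3)
- (-6u^2 - 10u - 6)
Negate second polynomial: 6u^2 + 10u + 6
Add: 6u^4 - 4u^3 - 4u^2 + u + 3


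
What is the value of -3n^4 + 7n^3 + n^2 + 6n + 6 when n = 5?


Using direct substitution:
  -3 * (5)^4 = -1875
  7 * (5)^3 = 875
  1 * (5)^2 = 25
  6 * (5)^1 = 30
  constant: 6
Sum = -1875 + 875 + 25 + 30 + 6 = -939


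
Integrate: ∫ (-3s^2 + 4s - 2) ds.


Reverse power rule on each term:
  ∫ -3s^2 ds = -s^3
  ∫ 4s ds = 2s^2
  ∫ -2 ds = -2s
F(s) = -s^3 + 2s^2 - 2s + C


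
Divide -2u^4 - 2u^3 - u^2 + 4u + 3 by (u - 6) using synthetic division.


Synthetic division with c = 6. Coefficients: -2, -2, -1, 4, 3
Bring down -2.
  -2 * 6 = -12; -12 - 2 = -14
  -14 * 6 = -84; -84 - 1 = -85
  -85 * 6 = -510; -510 + 4 = -506
  -506 * 6 = -3036; -3036 + 3 = -3033
Quotient: -2u^3 - 14u^2 - 85u - 506, Remainder: -3033


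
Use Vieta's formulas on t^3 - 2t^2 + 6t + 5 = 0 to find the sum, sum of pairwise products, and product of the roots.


Monic cubic t^3+bt^2+ct+d=0: sum=-b, pairwise sum=c, product=-d.
b=-2, c=6, d=5
r1+r2+r3 = 2
r1r2+r1r3+r2r3 = 6
r1r2r3 = -5


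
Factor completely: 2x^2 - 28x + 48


Roots satisfy r1 + r2 = -b/a = 14 and r1*r2 = c/a = 24.
So r1 = 12, r2 = 2.
2x^2 - 28x + 48 = 2(x - r1)(x - r2) = 2(x - 12)(x - 2)


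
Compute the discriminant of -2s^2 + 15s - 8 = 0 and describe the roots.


D = b^2 - 4ac = (15)^2 - 4(-2)(-8) = 225 - 64 = 161
Since D > 0: two distinct irrational roots


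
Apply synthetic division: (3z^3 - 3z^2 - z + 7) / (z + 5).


Synthetic division with c = -5. Coefficients: 3, -3, -1, 7
Bring down 3.
  3 * -5 = -15; -15 - 3 = -18
  -18 * -5 = 90; 90 - 1 = 89
  89 * -5 = -445; -445 + 7 = -438
Quotient: 3z^2 - 18z + 89, Remainder: -438


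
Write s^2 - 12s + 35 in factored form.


Roots satisfy r1 + r2 = -b/a = 12 and r1*r2 = c/a = 35.
So r1 = 5, r2 = 7.
s^2 - 12s + 35 = (s - r1)(s - r2) = (s - 5)(s - 7)


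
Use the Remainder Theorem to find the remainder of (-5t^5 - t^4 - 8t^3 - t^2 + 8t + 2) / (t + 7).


By the Remainder Theorem, the remainder equals p(-7):
  -5*(-7)^5 = 84035
  -1*(-7)^4 = -2401
  -8*(-7)^3 = 2744
  -1*(-7)^2 = -49
  8*(-7)^1 = -56
  constant: 2
Sum: 84035 - 2401 + 2744 - 49 - 56 + 2 = 84275


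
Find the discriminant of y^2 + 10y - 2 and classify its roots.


D = b^2 - 4ac = (10)^2 - 4(1)(-2) = 100 + 8 = 108
Since D > 0: two distinct irrational roots


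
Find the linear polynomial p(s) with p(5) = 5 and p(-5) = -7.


p(s) = ms + b. Using p(5)=5, p(-5)=-7:
m = (5 + 7)/(5 + 5) = 12/10 = 6/5
b = 5 - m*(5) = 5 - 6 = -1
p(s) = (6/5)s - 1


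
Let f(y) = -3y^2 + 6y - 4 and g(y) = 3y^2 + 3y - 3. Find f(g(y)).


Substitute g(y) into f:
f(g(y)) = -3*(3y^2 + 3y - 3)^2 + 6*(3y^2 + 3y - 3) + (-4)
(3y^2 + 3y - 3)^2 = 9y^4 + 18y^3 - 9y^2 - 18y + 9
Expand and combine: -27y^4 - 54y^3 + 45y^2 + 72y - 49


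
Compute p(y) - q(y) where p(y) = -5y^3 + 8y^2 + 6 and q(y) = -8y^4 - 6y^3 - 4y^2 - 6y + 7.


Distribute the minus sign:
  (-5y^3 + 8y^2 + 6)
- (-8y^4 - 6y^3 - 4y^2 - 6y + 7)
Negate second polynomial: 8y^4 + 6y^3 + 4y^2 + 6y - 7
Add: 8y^4 + y^3 + 12y^2 + 6y - 1


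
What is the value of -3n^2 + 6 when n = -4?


Using direct substitution:
  -3 * (-4)^2 = -48
  0 * (-4)^1 = 0
  constant: 6
Sum = -48 + 0 + 6 = -42


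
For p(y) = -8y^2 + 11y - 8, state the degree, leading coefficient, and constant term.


Highest power of y is 2, with coefficient -8. Constant term is -8.
Degree = 2, leading coefficient = -8, constant term = -8


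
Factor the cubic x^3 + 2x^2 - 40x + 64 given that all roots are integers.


Try integer roots (divisors of 64). x=4: p(4)=0.
Divide out (x - 4): quotient is x^2 + 6x - 16.
Factor the quadratic: (x + 8)(x - 2)
Result: (x - 4)(x + 8)(x - 2)


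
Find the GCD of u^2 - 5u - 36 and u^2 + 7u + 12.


Factor each:
  u^2 - 5u - 36 = (u + 4)(u - 9)
  u^2 + 7u + 12 = (u + 4)(u + 3)
Common monic factor: u + 4


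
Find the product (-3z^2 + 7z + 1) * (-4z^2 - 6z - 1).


Distribute each term of the first polynomial:
  (-3z^2)(-4z^2 - 6z - 1) = 12z^4 + 18z^3 + 3z^2
  (7z)(-4z^2 - 6z - 1) = -28z^3 - 42z^2 - 7z
  (1)(-4z^2 - 6z - 1) = -4z^2 - 6z - 1
Sum: 12z^4 - 10z^3 - 43z^2 - 13z - 1


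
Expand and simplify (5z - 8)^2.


Expand (5z - 8)^2 by repeated multiplication:
= 25z^2 - 80z + 64


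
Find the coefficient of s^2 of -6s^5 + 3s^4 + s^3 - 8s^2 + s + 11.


Read off the coefficient of s^2: -8


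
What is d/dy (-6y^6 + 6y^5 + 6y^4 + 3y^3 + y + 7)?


Apply the power rule term by term:
  d/dy(-6y^6) = -36y^5
  d/dy(6y^5) = 30y^4
  d/dy(6y^4) = 24y^3
  d/dy(3y^3) = 9y^2
  d/dy(y) = 1
  d/dy(7) = 0
p'(y) = -36y^5 + 30y^4 + 24y^3 + 9y^2 + 1


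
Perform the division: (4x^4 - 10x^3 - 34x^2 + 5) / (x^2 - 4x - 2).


(4x^4 - 10x^3 - 34x^2 + 5) / (x^2 - 4x - 2)
Step 1: 4x^2 * (x^2 - 4x - 2) = 4x^4 - 16x^3 - 8x^2; subtract.
Step 2: 6x * (x^2 - 4x - 2) = 6x^3 - 24x^2 - 12x; subtract.
Step 3: -2 * (x^2 - 4x - 2) = -2x^2 + 8x + 4; subtract.
Quotient: 4x^2 + 6x - 2, Remainder: 4x + 1


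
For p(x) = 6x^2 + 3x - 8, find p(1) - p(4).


p(1) = 1
p(4) = 100
p(1) - p(4) = 1 - 100 = -99


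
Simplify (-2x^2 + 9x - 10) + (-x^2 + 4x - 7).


Align terms by degree and add:
  -2x^2 + 9x - 10
  -x^2 + 4x - 7
= -3x^2 + 13x - 17


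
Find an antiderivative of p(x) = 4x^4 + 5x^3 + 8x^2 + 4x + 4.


Reverse power rule on each term:
  ∫ 4x^4 dx = (4/5)x^5
  ∫ 5x^3 dx = (5/4)x^4
  ∫ 8x^2 dx = (8/3)x^3
  ∫ 4x dx = 2x^2
  ∫ 4 dx = 4x
F(x) = (4/5)x^5 + (5/4)x^4 + (8/3)x^3 + 2x^2 + 4x + C


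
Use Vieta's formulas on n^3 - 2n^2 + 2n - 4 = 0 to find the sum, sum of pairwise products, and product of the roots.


Monic cubic n^3+bn^2+cn+d=0: sum=-b, pairwise sum=c, product=-d.
b=-2, c=2, d=-4
r1+r2+r3 = 2
r1r2+r1r3+r2r3 = 2
r1r2r3 = 4


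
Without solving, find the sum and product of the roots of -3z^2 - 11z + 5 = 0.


For az^2+bz+c=0: sum = -b/a, product = c/a.
a=-3, b=-11, c=5
Sum = -(-11)/-3 = -11/3
Product = (5)/-3 = -5/3


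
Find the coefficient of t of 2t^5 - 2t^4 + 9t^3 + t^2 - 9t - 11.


Read off the coefficient of t: -9


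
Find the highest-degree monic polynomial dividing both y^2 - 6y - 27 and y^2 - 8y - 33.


Factor each:
  y^2 - 6y - 27 = (y + 3)(y - 9)
  y^2 - 8y - 33 = (y + 3)(y - 11)
Common monic factor: y + 3


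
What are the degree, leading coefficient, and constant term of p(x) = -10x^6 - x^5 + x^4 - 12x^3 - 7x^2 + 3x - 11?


Highest power of x is 6, with coefficient -10. Constant term is -11.
Degree = 6, leading coefficient = -10, constant term = -11


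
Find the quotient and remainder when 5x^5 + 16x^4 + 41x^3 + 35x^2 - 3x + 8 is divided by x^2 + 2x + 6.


(5x^5 + 16x^4 + 41x^3 + 35x^2 - 3x + 8) / (x^2 + 2x + 6)
Step 1: 5x^3 * (x^2 + 2x + 6) = 5x^5 + 10x^4 + 30x^3; subtract.
Step 2: 6x^2 * (x^2 + 2x + 6) = 6x^4 + 12x^3 + 36x^2; subtract.
Step 3: -x * (x^2 + 2x + 6) = -x^3 - 2x^2 - 6x; subtract.
Step 4: 1 * (x^2 + 2x + 6) = x^2 + 2x + 6; subtract.
Quotient: 5x^3 + 6x^2 - x + 1, Remainder: x + 2


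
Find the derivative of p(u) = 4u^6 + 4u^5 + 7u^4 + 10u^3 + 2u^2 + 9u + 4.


Apply the power rule term by term:
  d/du(4u^6) = 24u^5
  d/du(4u^5) = 20u^4
  d/du(7u^4) = 28u^3
  d/du(10u^3) = 30u^2
  d/du(2u^2) = 4u
  d/du(9u) = 9
  d/du(4) = 0
p'(u) = 24u^5 + 20u^4 + 28u^3 + 30u^2 + 4u + 9


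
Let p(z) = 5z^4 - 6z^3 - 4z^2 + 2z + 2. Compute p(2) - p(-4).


p(2) = 22
p(-4) = 1594
p(2) - p(-4) = 22 - 1594 = -1572


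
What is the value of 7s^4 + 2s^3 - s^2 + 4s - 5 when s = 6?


Using direct substitution:
  7 * (6)^4 = 9072
  2 * (6)^3 = 432
  -1 * (6)^2 = -36
  4 * (6)^1 = 24
  constant: -5
Sum = 9072 + 432 - 36 + 24 - 5 = 9487


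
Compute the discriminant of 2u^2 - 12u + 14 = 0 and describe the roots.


D = b^2 - 4ac = (-12)^2 - 4(2)(14) = 144 - 112 = 32
Since D > 0: two distinct irrational roots


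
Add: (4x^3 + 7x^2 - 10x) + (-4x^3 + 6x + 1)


Align terms by degree and add:
  4x^3 + 7x^2 - 10x
  -4x^3 + 6x + 1
= 7x^2 - 4x + 1


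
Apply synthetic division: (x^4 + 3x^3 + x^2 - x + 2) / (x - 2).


Synthetic division with c = 2. Coefficients: 1, 3, 1, -1, 2
Bring down 1.
  1 * 2 = 2; 2 + 3 = 5
  5 * 2 = 10; 10 + 1 = 11
  11 * 2 = 22; 22 - 1 = 21
  21 * 2 = 42; 42 + 2 = 44
Quotient: x^3 + 5x^2 + 11x + 21, Remainder: 44


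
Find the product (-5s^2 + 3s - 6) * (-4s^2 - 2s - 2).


Distribute each term of the first polynomial:
  (-5s^2)(-4s^2 - 2s - 2) = 20s^4 + 10s^3 + 10s^2
  (3s)(-4s^2 - 2s - 2) = -12s^3 - 6s^2 - 6s
  (-6)(-4s^2 - 2s - 2) = 24s^2 + 12s + 12
Sum: 20s^4 - 2s^3 + 28s^2 + 6s + 12


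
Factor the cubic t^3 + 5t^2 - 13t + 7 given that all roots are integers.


Try integer roots (divisors of 7). t=-7: p(-7)=0.
Divide out (t + 7): quotient is t^2 - 2t + 1.
Factor the quadratic: (t - 1)(t - 1)
Result: (t + 7)(t - 1)(t - 1)


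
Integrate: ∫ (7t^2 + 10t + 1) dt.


Reverse power rule on each term:
  ∫ 7t^2 dt = (7/3)t^3
  ∫ 10t dt = 5t^2
  ∫ 1 dt = t
F(t) = (7/3)t^3 + 5t^2 + t + C


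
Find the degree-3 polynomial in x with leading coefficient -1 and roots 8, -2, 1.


p(x) = -(x - 8)(x + 2)(x - 1)
Expand: -x^3 + 7x^2 + 10x - 16


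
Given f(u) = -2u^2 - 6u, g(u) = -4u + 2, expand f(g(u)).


Substitute g(u) into f:
f(g(u)) = -2*(-4u + 2)^2 + (-6)*(-4u + 2)
(-4u + 2)^2 = 16u^2 - 16u + 4
Expand and combine: -32u^2 + 56u - 20


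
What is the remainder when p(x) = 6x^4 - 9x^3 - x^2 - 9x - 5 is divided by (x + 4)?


By the Remainder Theorem, the remainder equals p(-4):
  6*(-4)^4 = 1536
  -9*(-4)^3 = 576
  -1*(-4)^2 = -16
  -9*(-4)^1 = 36
  constant: -5
Sum: 1536 + 576 - 16 + 36 - 5 = 2127


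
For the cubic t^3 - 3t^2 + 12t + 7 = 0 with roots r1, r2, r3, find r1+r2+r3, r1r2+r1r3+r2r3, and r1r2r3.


Monic cubic t^3+bt^2+ct+d=0: sum=-b, pairwise sum=c, product=-d.
b=-3, c=12, d=7
r1+r2+r3 = 3
r1r2+r1r3+r2r3 = 12
r1r2r3 = -7


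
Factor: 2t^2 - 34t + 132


Roots satisfy r1 + r2 = -b/a = 17 and r1*r2 = c/a = 66.
So r1 = 11, r2 = 6.
2t^2 - 34t + 132 = 2(t - r1)(t - r2) = 2(t - 11)(t - 6)


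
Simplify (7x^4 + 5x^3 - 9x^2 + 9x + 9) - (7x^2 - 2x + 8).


Distribute the minus sign:
  (7x^4 + 5x^3 - 9x^2 + 9x + 9)
- (7x^2 - 2x + 8)
Negate second polynomial: -7x^2 + 2x - 8
Add: 7x^4 + 5x^3 - 16x^2 + 11x + 1


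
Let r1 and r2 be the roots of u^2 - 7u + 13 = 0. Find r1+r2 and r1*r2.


For au^2+bu+c=0: sum = -b/a, product = c/a.
a=1, b=-7, c=13
Sum = -(-7)/1 = 7
Product = (13)/1 = 13


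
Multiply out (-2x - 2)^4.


Expand (-2x - 2)^4 by repeated multiplication:
  (-2x - 2)^2 = 4x^2 + 8x + 4
  (-2x - 2)^3 = -8x^3 - 24x^2 - 24x - 8
= 16x^4 + 64x^3 + 96x^2 + 64x + 16


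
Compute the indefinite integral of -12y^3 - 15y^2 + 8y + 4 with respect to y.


Reverse power rule on each term:
  ∫ -12y^3 dy = -3y^4
  ∫ -15y^2 dy = -5y^3
  ∫ 8y dy = 4y^2
  ∫ 4 dy = 4y
F(y) = -3y^4 - 5y^3 + 4y^2 + 4y + C


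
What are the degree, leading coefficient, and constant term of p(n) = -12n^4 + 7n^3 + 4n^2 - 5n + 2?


Highest power of n is 4, with coefficient -12. Constant term is 2.
Degree = 4, leading coefficient = -12, constant term = 2


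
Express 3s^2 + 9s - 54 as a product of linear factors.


Roots satisfy r1 + r2 = -b/a = -3 and r1*r2 = c/a = -18.
So r1 = 3, r2 = -6.
3s^2 + 9s - 54 = 3(s - r1)(s - r2) = 3(s - 3)(s + 6)


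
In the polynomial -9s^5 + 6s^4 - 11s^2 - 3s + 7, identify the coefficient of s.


Read off the coefficient of s: -3


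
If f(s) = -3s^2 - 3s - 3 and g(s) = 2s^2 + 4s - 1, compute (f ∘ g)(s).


Substitute g(s) into f:
f(g(s)) = -3*(2s^2 + 4s - 1)^2 + (-3)*(2s^2 + 4s - 1) + (-3)
(2s^2 + 4s - 1)^2 = 4s^4 + 16s^3 + 12s^2 - 8s + 1
Expand and combine: -12s^4 - 48s^3 - 42s^2 + 12s - 3


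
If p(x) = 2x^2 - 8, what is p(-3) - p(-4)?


p(-3) = 10
p(-4) = 24
p(-3) - p(-4) = 10 - 24 = -14


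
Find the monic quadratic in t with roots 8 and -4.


p(t) = (t - 8)(t + 4)
Expand: t^2 - 4t - 32


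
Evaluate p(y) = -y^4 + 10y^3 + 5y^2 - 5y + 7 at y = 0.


Using direct substitution:
  -1 * (0)^4 = 0
  10 * (0)^3 = 0
  5 * (0)^2 = 0
  -5 * (0)^1 = 0
  constant: 7
Sum = 0 + 0 + 0 + 0 + 7 = 7


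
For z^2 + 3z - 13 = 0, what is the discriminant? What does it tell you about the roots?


D = b^2 - 4ac = (3)^2 - 4(1)(-13) = 9 + 52 = 61
Since D > 0: two distinct irrational roots


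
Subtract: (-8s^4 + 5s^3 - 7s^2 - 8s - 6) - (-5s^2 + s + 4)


Distribute the minus sign:
  (-8s^4 + 5s^3 - 7s^2 - 8s - 6)
- (-5s^2 + s + 4)
Negate second polynomial: 5s^2 - s - 4
Add: -8s^4 + 5s^3 - 2s^2 - 9s - 10


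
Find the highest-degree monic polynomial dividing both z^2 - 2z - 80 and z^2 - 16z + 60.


Factor each:
  z^2 - 2z - 80 = (z - 10)(z + 8)
  z^2 - 16z + 60 = (z - 10)(z - 6)
Common monic factor: z - 10


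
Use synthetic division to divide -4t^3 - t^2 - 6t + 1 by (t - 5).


Synthetic division with c = 5. Coefficients: -4, -1, -6, 1
Bring down -4.
  -4 * 5 = -20; -20 - 1 = -21
  -21 * 5 = -105; -105 - 6 = -111
  -111 * 5 = -555; -555 + 1 = -554
Quotient: -4t^2 - 21t - 111, Remainder: -554


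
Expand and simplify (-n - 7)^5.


Expand (-n - 7)^5 by repeated multiplication:
  (-n - 7)^2 = n^2 + 14n + 49
  (-n - 7)^3 = -n^3 - 21n^2 - 147n - 343
  (-n - 7)^4 = n^4 + 28n^3 + 294n^2 + 1372n + 2401
= -n^5 - 35n^4 - 490n^3 - 3430n^2 - 12005n - 16807


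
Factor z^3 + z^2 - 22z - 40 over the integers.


Try integer roots (divisors of -40). z=-2: p(-2)=0.
Divide out (z + 2): quotient is z^2 - z - 20.
Factor the quadratic: (z + 4)(z - 5)
Result: (z + 2)(z + 4)(z - 5)


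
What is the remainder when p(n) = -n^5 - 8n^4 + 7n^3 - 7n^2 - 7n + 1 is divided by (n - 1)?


By the Remainder Theorem, the remainder equals p(1):
  -1*(1)^5 = -1
  -8*(1)^4 = -8
  7*(1)^3 = 7
  -7*(1)^2 = -7
  -7*(1)^1 = -7
  constant: 1
Sum: -1 - 8 + 7 - 7 - 7 + 1 = -15


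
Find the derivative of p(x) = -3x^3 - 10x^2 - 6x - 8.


Apply the power rule term by term:
  d/dx(-3x^3) = -9x^2
  d/dx(-10x^2) = -20x
  d/dx(-6x) = -6
  d/dx(-8) = 0
p'(x) = -9x^2 - 20x - 6


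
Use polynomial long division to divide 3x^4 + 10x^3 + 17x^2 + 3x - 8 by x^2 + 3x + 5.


(3x^4 + 10x^3 + 17x^2 + 3x - 8) / (x^2 + 3x + 5)
Step 1: 3x^2 * (x^2 + 3x + 5) = 3x^4 + 9x^3 + 15x^2; subtract.
Step 2: x * (x^2 + 3x + 5) = x^3 + 3x^2 + 5x; subtract.
Step 3: -1 * (x^2 + 3x + 5) = -x^2 - 3x - 5; subtract.
Quotient: 3x^2 + x - 1, Remainder: x - 3


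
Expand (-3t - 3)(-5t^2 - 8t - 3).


Distribute each term of the first polynomial:
  (-3t)(-5t^2 - 8t - 3) = 15t^3 + 24t^2 + 9t
  (-3)(-5t^2 - 8t - 3) = 15t^2 + 24t + 9
Sum: 15t^3 + 39t^2 + 33t + 9


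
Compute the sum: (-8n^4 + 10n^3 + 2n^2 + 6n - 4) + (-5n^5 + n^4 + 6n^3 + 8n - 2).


Align terms by degree and add:
  -8n^4 + 10n^3 + 2n^2 + 6n - 4
  -5n^5 + n^4 + 6n^3 + 8n - 2
= -5n^5 - 7n^4 + 16n^3 + 2n^2 + 14n - 6


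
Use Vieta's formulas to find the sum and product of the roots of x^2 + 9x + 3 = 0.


For ax^2+bx+c=0: sum = -b/a, product = c/a.
a=1, b=9, c=3
Sum = -(9)/1 = -9
Product = (3)/1 = 3


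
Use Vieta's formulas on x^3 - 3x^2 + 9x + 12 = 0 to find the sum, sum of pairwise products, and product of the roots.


Monic cubic x^3+bx^2+cx+d=0: sum=-b, pairwise sum=c, product=-d.
b=-3, c=9, d=12
r1+r2+r3 = 3
r1r2+r1r3+r2r3 = 9
r1r2r3 = -12


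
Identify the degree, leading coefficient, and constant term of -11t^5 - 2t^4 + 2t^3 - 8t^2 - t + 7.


Highest power of t is 5, with coefficient -11. Constant term is 7.
Degree = 5, leading coefficient = -11, constant term = 7


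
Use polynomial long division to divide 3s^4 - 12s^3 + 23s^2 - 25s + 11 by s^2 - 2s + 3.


(3s^4 - 12s^3 + 23s^2 - 25s + 11) / (s^2 - 2s + 3)
Step 1: 3s^2 * (s^2 - 2s + 3) = 3s^4 - 6s^3 + 9s^2; subtract.
Step 2: -6s * (s^2 - 2s + 3) = -6s^3 + 12s^2 - 18s; subtract.
Step 3: 2 * (s^2 - 2s + 3) = 2s^2 - 4s + 6; subtract.
Quotient: 3s^2 - 6s + 2, Remainder: -3s + 5


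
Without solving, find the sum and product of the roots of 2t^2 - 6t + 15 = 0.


For at^2+bt+c=0: sum = -b/a, product = c/a.
a=2, b=-6, c=15
Sum = -(-6)/2 = 3
Product = (15)/2 = 15/2


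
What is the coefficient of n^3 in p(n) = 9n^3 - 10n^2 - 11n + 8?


Read off the coefficient of n^3: 9


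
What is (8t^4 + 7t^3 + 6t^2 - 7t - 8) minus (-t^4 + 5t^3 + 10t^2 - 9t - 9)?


Distribute the minus sign:
  (8t^4 + 7t^3 + 6t^2 - 7t - 8)
- (-t^4 + 5t^3 + 10t^2 - 9t - 9)
Negate second polynomial: t^4 - 5t^3 - 10t^2 + 9t + 9
Add: 9t^4 + 2t^3 - 4t^2 + 2t + 1


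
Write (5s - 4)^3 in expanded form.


Expand (5s - 4)^3 by repeated multiplication:
  (5s - 4)^2 = 25s^2 - 40s + 16
= 125s^3 - 300s^2 + 240s - 64


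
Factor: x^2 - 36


Roots satisfy r1 + r2 = -b/a = 0 and r1*r2 = c/a = -36.
So r1 = -6, r2 = 6.
x^2 - 36 = (x - r1)(x - r2) = (x + 6)(x - 6)


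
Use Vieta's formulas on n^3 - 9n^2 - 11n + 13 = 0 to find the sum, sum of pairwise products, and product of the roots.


Monic cubic n^3+bn^2+cn+d=0: sum=-b, pairwise sum=c, product=-d.
b=-9, c=-11, d=13
r1+r2+r3 = 9
r1r2+r1r3+r2r3 = -11
r1r2r3 = -13


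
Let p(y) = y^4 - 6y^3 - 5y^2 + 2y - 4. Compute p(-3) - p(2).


p(-3) = 188
p(2) = -52
p(-3) - p(2) = 188 + 52 = 240


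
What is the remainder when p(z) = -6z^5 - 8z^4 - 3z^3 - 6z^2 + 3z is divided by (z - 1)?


By the Remainder Theorem, the remainder equals p(1):
  -6*(1)^5 = -6
  -8*(1)^4 = -8
  -3*(1)^3 = -3
  -6*(1)^2 = -6
  3*(1)^1 = 3
  constant: 0
Sum: -6 - 8 - 3 - 6 + 3 + 0 = -20


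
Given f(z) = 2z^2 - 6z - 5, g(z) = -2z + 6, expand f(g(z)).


Substitute g(z) into f:
f(g(z)) = 2*(-2z + 6)^2 + (-6)*(-2z + 6) + (-5)
(-2z + 6)^2 = 4z^2 - 24z + 36
Expand and combine: 8z^2 - 36z + 31


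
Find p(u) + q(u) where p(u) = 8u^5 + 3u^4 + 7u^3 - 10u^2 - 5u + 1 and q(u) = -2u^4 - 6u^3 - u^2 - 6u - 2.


Align terms by degree and add:
  8u^5 + 3u^4 + 7u^3 - 10u^2 - 5u + 1
  -2u^4 - 6u^3 - u^2 - 6u - 2
= 8u^5 + u^4 + u^3 - 11u^2 - 11u - 1


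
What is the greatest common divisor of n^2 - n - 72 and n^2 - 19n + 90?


Factor each:
  n^2 - n - 72 = (n - 9)(n + 8)
  n^2 - 19n + 90 = (n - 9)(n - 10)
Common monic factor: n - 9


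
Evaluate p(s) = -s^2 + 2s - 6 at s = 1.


Using direct substitution:
  -1 * (1)^2 = -1
  2 * (1)^1 = 2
  constant: -6
Sum = -1 + 2 - 6 = -5


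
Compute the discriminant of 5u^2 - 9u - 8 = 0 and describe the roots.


D = b^2 - 4ac = (-9)^2 - 4(5)(-8) = 81 + 160 = 241
Since D > 0: two distinct irrational roots


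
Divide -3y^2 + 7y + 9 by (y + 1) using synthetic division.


Synthetic division with c = -1. Coefficients: -3, 7, 9
Bring down -3.
  -3 * -1 = 3; 3 + 7 = 10
  10 * -1 = -10; -10 + 9 = -1
Quotient: -3y + 10, Remainder: -1


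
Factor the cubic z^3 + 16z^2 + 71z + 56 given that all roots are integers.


Try integer roots (divisors of 56). z=-1: p(-1)=0.
Divide out (z + 1): quotient is z^2 + 15z + 56.
Factor the quadratic: (z + 7)(z + 8)
Result: (z + 1)(z + 7)(z + 8)


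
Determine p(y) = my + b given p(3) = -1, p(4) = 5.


p(y) = my + b. Using p(3)=-1, p(4)=5:
m = (-1 - 5)/(3 - 4) = -6/-1 = 6
b = -1 - m*(3) = -1 - 18 = -19
p(y) = 6y - 19


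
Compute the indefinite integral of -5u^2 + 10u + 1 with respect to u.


Reverse power rule on each term:
  ∫ -5u^2 du = -(5/3)u^3
  ∫ 10u du = 5u^2
  ∫ 1 du = u
F(u) = -(5/3)u^3 + 5u^2 + u + C


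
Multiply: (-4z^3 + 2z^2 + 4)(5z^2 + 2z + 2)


Distribute each term of the first polynomial:
  (-4z^3)(5z^2 + 2z + 2) = -20z^5 - 8z^4 - 8z^3
  (2z^2)(5z^2 + 2z + 2) = 10z^4 + 4z^3 + 4z^2
  (4)(5z^2 + 2z + 2) = 20z^2 + 8z + 8
Sum: -20z^5 + 2z^4 - 4z^3 + 24z^2 + 8z + 8


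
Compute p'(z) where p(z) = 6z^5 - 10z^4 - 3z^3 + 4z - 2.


Apply the power rule term by term:
  d/dz(6z^5) = 30z^4
  d/dz(-10z^4) = -40z^3
  d/dz(-3z^3) = -9z^2
  d/dz(4z) = 4
  d/dz(-2) = 0
p'(z) = 30z^4 - 40z^3 - 9z^2 + 4


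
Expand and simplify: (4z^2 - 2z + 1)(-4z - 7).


Distribute each term of the first polynomial:
  (4z^2)(-4z - 7) = -16z^3 - 28z^2
  (-2z)(-4z - 7) = 8z^2 + 14z
  (1)(-4z - 7) = -4z - 7
Sum: -16z^3 - 20z^2 + 10z - 7


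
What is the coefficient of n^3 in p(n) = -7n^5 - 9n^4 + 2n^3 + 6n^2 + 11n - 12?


Read off the coefficient of n^3: 2


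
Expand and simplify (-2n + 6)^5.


Expand (-2n + 6)^5 by repeated multiplication:
  (-2n + 6)^2 = 4n^2 - 24n + 36
  (-2n + 6)^3 = -8n^3 + 72n^2 - 216n + 216
  (-2n + 6)^4 = 16n^4 - 192n^3 + 864n^2 - 1728n + 1296
= -32n^5 + 480n^4 - 2880n^3 + 8640n^2 - 12960n + 7776


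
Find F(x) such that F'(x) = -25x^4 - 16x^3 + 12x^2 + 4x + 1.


Reverse power rule on each term:
  ∫ -25x^4 dx = -5x^5
  ∫ -16x^3 dx = -4x^4
  ∫ 12x^2 dx = 4x^3
  ∫ 4x dx = 2x^2
  ∫ 1 dx = x
F(x) = -5x^5 - 4x^4 + 4x^3 + 2x^2 + x + C


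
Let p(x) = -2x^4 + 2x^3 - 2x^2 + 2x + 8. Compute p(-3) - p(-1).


p(-3) = -232
p(-1) = 0
p(-3) - p(-1) = -232 = -232


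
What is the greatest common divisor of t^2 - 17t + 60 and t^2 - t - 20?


Factor each:
  t^2 - 17t + 60 = (t - 5)(t - 12)
  t^2 - t - 20 = (t - 5)(t + 4)
Common monic factor: t - 5


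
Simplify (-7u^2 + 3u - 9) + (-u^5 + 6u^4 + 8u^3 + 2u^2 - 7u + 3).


Align terms by degree and add:
  -7u^2 + 3u - 9
  -u^5 + 6u^4 + 8u^3 + 2u^2 - 7u + 3
= -u^5 + 6u^4 + 8u^3 - 5u^2 - 4u - 6


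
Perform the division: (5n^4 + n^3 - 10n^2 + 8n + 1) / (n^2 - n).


(5n^4 + n^3 - 10n^2 + 8n + 1) / (n^2 - n)
Step 1: 5n^2 * (n^2 - n) = 5n^4 - 5n^3; subtract.
Step 2: 6n * (n^2 - n) = 6n^3 - 6n^2; subtract.
Step 3: -4 * (n^2 - n) = -4n^2 + 4n; subtract.
Quotient: 5n^2 + 6n - 4, Remainder: 4n + 1


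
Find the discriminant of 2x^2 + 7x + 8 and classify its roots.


D = b^2 - 4ac = (7)^2 - 4(2)(8) = 49 - 64 = -15
Since D < 0: two complex conjugate roots (no real roots)


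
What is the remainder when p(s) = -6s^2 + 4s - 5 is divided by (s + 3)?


By the Remainder Theorem, the remainder equals p(-3):
  -6*(-3)^2 = -54
  4*(-3)^1 = -12
  constant: -5
Sum: -54 - 12 - 5 = -71


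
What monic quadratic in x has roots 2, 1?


p(x) = (x - 2)(x - 1)
Expand: x^2 - 3x + 2


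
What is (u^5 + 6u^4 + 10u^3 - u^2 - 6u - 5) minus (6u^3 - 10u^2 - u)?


Distribute the minus sign:
  (u^5 + 6u^4 + 10u^3 - u^2 - 6u - 5)
- (6u^3 - 10u^2 - u)
Negate second polynomial: -6u^3 + 10u^2 + u
Add: u^5 + 6u^4 + 4u^3 + 9u^2 - 5u - 5


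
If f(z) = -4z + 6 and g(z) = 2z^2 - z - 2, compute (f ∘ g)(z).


Substitute g(z) into f:
f(g(z)) = -4*(2z^2 - z - 2) + 6
Expand and combine: -8z^2 + 4z + 14


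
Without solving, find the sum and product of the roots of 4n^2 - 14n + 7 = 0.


For an^2+bn+c=0: sum = -b/a, product = c/a.
a=4, b=-14, c=7
Sum = -(-14)/4 = 7/2
Product = (7)/4 = 7/4


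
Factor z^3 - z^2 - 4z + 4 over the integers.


Try integer roots (divisors of 4). z=2: p(2)=0.
Divide out (z - 2): quotient is z^2 + z - 2.
Factor the quadratic: (z - 1)(z + 2)
Result: (z - 2)(z - 1)(z + 2)


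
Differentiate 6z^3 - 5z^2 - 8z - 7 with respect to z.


Apply the power rule term by term:
  d/dz(6z^3) = 18z^2
  d/dz(-5z^2) = -10z
  d/dz(-8z) = -8
  d/dz(-7) = 0
p'(z) = 18z^2 - 10z - 8


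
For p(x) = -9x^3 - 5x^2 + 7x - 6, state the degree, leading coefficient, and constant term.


Highest power of x is 3, with coefficient -9. Constant term is -6.
Degree = 3, leading coefficient = -9, constant term = -6


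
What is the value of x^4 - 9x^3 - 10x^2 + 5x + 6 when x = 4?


Using direct substitution:
  1 * (4)^4 = 256
  -9 * (4)^3 = -576
  -10 * (4)^2 = -160
  5 * (4)^1 = 20
  constant: 6
Sum = 256 - 576 - 160 + 20 + 6 = -454


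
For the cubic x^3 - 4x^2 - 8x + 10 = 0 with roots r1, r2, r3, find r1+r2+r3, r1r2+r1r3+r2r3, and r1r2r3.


Monic cubic x^3+bx^2+cx+d=0: sum=-b, pairwise sum=c, product=-d.
b=-4, c=-8, d=10
r1+r2+r3 = 4
r1r2+r1r3+r2r3 = -8
r1r2r3 = -10


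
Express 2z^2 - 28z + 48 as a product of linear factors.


Roots satisfy r1 + r2 = -b/a = 14 and r1*r2 = c/a = 24.
So r1 = 12, r2 = 2.
2z^2 - 28z + 48 = 2(z - r1)(z - r2) = 2(z - 12)(z - 2)


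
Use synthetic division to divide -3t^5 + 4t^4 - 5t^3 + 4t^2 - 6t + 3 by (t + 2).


Synthetic division with c = -2. Coefficients: -3, 4, -5, 4, -6, 3
Bring down -3.
  -3 * -2 = 6; 6 + 4 = 10
  10 * -2 = -20; -20 - 5 = -25
  -25 * -2 = 50; 50 + 4 = 54
  54 * -2 = -108; -108 - 6 = -114
  -114 * -2 = 228; 228 + 3 = 231
Quotient: -3t^4 + 10t^3 - 25t^2 + 54t - 114, Remainder: 231


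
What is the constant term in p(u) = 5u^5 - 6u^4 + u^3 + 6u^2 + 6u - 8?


Read off the constant term: -8


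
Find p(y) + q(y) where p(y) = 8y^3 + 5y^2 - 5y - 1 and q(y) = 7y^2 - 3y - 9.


Align terms by degree and add:
  8y^3 + 5y^2 - 5y - 1
+ 7y^2 - 3y - 9
= 8y^3 + 12y^2 - 8y - 10


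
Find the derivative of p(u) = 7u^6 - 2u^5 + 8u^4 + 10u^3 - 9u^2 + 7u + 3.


Apply the power rule term by term:
  d/du(7u^6) = 42u^5
  d/du(-2u^5) = -10u^4
  d/du(8u^4) = 32u^3
  d/du(10u^3) = 30u^2
  d/du(-9u^2) = -18u
  d/du(7u) = 7
  d/du(3) = 0
p'(u) = 42u^5 - 10u^4 + 32u^3 + 30u^2 - 18u + 7


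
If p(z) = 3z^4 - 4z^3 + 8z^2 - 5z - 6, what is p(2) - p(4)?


p(2) = 32
p(4) = 614
p(2) - p(4) = 32 - 614 = -582


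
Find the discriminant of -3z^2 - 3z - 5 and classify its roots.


D = b^2 - 4ac = (-3)^2 - 4(-3)(-5) = 9 - 60 = -51
Since D < 0: two complex conjugate roots (no real roots)


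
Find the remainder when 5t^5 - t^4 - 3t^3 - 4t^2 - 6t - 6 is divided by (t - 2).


By the Remainder Theorem, the remainder equals p(2):
  5*(2)^5 = 160
  -1*(2)^4 = -16
  -3*(2)^3 = -24
  -4*(2)^2 = -16
  -6*(2)^1 = -12
  constant: -6
Sum: 160 - 16 - 24 - 16 - 12 - 6 = 86


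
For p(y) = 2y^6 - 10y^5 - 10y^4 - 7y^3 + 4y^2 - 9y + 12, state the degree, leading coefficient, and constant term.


Highest power of y is 6, with coefficient 2. Constant term is 12.
Degree = 6, leading coefficient = 2, constant term = 12


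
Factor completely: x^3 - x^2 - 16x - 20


Try integer roots (divisors of -20). x=-2: p(-2)=0.
Divide out (x + 2): quotient is x^2 - 3x - 10.
Factor the quadratic: (x + 2)(x - 5)
Result: (x + 2)(x + 2)(x - 5)


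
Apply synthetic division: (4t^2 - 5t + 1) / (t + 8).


Synthetic division with c = -8. Coefficients: 4, -5, 1
Bring down 4.
  4 * -8 = -32; -32 - 5 = -37
  -37 * -8 = 296; 296 + 1 = 297
Quotient: 4t - 37, Remainder: 297


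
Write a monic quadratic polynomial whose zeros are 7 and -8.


p(z) = (z - 7)(z + 8)
Expand: z^2 + z - 56


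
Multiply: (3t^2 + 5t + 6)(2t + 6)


Distribute each term of the first polynomial:
  (3t^2)(2t + 6) = 6t^3 + 18t^2
  (5t)(2t + 6) = 10t^2 + 30t
  (6)(2t + 6) = 12t + 36
Sum: 6t^3 + 28t^2 + 42t + 36


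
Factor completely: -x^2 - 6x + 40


Roots satisfy r1 + r2 = -b/a = -6 and r1*r2 = c/a = -40.
So r1 = -10, r2 = 4.
-x^2 - 6x + 40 = -(x - r1)(x - r2) = -(x + 10)(x - 4)


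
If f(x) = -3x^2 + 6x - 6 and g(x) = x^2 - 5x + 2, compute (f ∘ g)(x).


Substitute g(x) into f:
f(g(x)) = -3*(x^2 - 5x + 2)^2 + 6*(x^2 - 5x + 2) + (-6)
(x^2 - 5x + 2)^2 = x^4 - 10x^3 + 29x^2 - 20x + 4
Expand and combine: -3x^4 + 30x^3 - 81x^2 + 30x - 6


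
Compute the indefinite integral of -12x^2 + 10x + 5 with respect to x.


Reverse power rule on each term:
  ∫ -12x^2 dx = -4x^3
  ∫ 10x dx = 5x^2
  ∫ 5 dx = 5x
F(x) = -4x^3 + 5x^2 + 5x + C


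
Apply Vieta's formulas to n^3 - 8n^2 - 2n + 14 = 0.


Monic cubic n^3+bn^2+cn+d=0: sum=-b, pairwise sum=c, product=-d.
b=-8, c=-2, d=14
r1+r2+r3 = 8
r1r2+r1r3+r2r3 = -2
r1r2r3 = -14


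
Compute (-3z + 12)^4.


Expand (-3z + 12)^4 by repeated multiplication:
  (-3z + 12)^2 = 9z^2 - 72z + 144
  (-3z + 12)^3 = -27z^3 + 324z^2 - 1296z + 1728
= 81z^4 - 1296z^3 + 7776z^2 - 20736z + 20736


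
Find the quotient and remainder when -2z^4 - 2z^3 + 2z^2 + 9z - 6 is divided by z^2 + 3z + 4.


(-2z^4 - 2z^3 + 2z^2 + 9z - 6) / (z^2 + 3z + 4)
Step 1: -2z^2 * (z^2 + 3z + 4) = -2z^4 - 6z^3 - 8z^2; subtract.
Step 2: 4z * (z^2 + 3z + 4) = 4z^3 + 12z^2 + 16z; subtract.
Step 3: -2 * (z^2 + 3z + 4) = -2z^2 - 6z - 8; subtract.
Quotient: -2z^2 + 4z - 2, Remainder: -z + 2


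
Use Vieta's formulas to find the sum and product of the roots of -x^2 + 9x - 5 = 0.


For ax^2+bx+c=0: sum = -b/a, product = c/a.
a=-1, b=9, c=-5
Sum = -(9)/-1 = 9
Product = (-5)/-1 = 5


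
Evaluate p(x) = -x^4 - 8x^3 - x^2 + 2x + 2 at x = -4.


Using direct substitution:
  -1 * (-4)^4 = -256
  -8 * (-4)^3 = 512
  -1 * (-4)^2 = -16
  2 * (-4)^1 = -8
  constant: 2
Sum = -256 + 512 - 16 - 8 + 2 = 234


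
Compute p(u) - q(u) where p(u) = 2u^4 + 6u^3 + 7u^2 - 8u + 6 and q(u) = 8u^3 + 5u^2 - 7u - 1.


Distribute the minus sign:
  (2u^4 + 6u^3 + 7u^2 - 8u + 6)
- (8u^3 + 5u^2 - 7u - 1)
Negate second polynomial: -8u^3 - 5u^2 + 7u + 1
Add: 2u^4 - 2u^3 + 2u^2 - u + 7


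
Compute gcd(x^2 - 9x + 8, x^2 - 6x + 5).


Factor each:
  x^2 - 9x + 8 = (x - 1)(x - 8)
  x^2 - 6x + 5 = (x - 1)(x - 5)
Common monic factor: x - 1


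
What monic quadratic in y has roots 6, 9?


p(y) = (y - 6)(y - 9)
Expand: y^2 - 15y + 54


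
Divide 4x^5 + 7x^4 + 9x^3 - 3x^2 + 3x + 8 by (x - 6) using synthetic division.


Synthetic division with c = 6. Coefficients: 4, 7, 9, -3, 3, 8
Bring down 4.
  4 * 6 = 24; 24 + 7 = 31
  31 * 6 = 186; 186 + 9 = 195
  195 * 6 = 1170; 1170 - 3 = 1167
  1167 * 6 = 7002; 7002 + 3 = 7005
  7005 * 6 = 42030; 42030 + 8 = 42038
Quotient: 4x^4 + 31x^3 + 195x^2 + 1167x + 7005, Remainder: 42038


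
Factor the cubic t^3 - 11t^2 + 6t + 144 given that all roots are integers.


Try integer roots (divisors of 144). t=6: p(6)=0.
Divide out (t - 6): quotient is t^2 - 5t - 24.
Factor the quadratic: (t - 8)(t + 3)
Result: (t - 6)(t - 8)(t + 3)


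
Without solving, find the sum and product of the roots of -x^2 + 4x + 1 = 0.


For ax^2+bx+c=0: sum = -b/a, product = c/a.
a=-1, b=4, c=1
Sum = -(4)/-1 = 4
Product = (1)/-1 = -1


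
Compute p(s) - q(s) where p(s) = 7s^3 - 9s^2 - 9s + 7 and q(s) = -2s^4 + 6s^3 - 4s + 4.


Distribute the minus sign:
  (7s^3 - 9s^2 - 9s + 7)
- (-2s^4 + 6s^3 - 4s + 4)
Negate second polynomial: 2s^4 - 6s^3 + 4s - 4
Add: 2s^4 + s^3 - 9s^2 - 5s + 3


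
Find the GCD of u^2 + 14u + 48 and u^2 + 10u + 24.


Factor each:
  u^2 + 14u + 48 = (u + 6)(u + 8)
  u^2 + 10u + 24 = (u + 6)(u + 4)
Common monic factor: u + 6
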